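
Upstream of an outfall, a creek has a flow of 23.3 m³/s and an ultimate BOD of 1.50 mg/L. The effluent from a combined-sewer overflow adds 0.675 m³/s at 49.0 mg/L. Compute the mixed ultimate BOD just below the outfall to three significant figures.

Flow-weighted mixing: C = (Q_r C_r + Q_w C_w)/(Q_r + Q_w)
= (23.3×1.50 + 0.675×49.0)/(23.3 + 0.675) = 68.03/23.98 = 2.837 mg/L.

2.84 mg/L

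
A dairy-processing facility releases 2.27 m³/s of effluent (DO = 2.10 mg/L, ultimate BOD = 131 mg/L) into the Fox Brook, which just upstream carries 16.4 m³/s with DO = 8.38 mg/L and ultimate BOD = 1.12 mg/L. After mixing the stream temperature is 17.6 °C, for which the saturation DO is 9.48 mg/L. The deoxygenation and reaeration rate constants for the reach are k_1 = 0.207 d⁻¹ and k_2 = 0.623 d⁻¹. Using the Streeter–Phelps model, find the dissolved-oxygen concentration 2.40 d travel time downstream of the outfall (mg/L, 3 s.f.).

DO ≈ 5.83 mg/L

Mixed DO = (16.4×8.38 + 2.27×2.10)/(16.4+2.27) = 142.2/18.67 = 7.616 mg/L.
Mixed L₀ = (16.4×1.12 + 2.27×131)/(18.67) = 315.7/18.67 = 16.91 mg/L.
Initial deficit D₀ = C_s − DO₀ = 9.48 − 7.616 = 1.864 mg/L.
D(2.40) = [0.207×16.91/(0.623−0.207)](e^(−0.207×2.40) − e^(−0.623×2.40)) + 1.864 e^(−0.623×2.40)
= 8.415 × (0.6085 − 0.2242) + 1.864 × 0.2242 = 3.651 mg/L.
DO = 9.48 − 3.651 = 5.829 mg/L.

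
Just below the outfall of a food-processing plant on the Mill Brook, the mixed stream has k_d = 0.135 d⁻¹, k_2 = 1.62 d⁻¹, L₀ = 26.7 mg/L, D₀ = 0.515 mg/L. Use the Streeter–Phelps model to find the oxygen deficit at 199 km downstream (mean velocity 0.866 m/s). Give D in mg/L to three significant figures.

Travel time t = x/v = 199 km / (0.866 m/s) = 199000 m / 0.866 m/s = 229800 s = 2.660 d.
k_d L₀/(k_2−k_d) = 0.135×26.7/(1.62−0.135) = 3.605/1.485 = 2.427 mg/L.
e^(−k_d t) = e^(−0.135×2.660) = 0.6983; e^(−k_2 t) = e^(−1.62×2.660) = 0.01345.
D = 2.427 × (0.6983 − 0.01345) + 0.515 × 0.01345 = 1.662 + 0.006928 = 1.669 mg/L.

D ≈ 1.67 mg/L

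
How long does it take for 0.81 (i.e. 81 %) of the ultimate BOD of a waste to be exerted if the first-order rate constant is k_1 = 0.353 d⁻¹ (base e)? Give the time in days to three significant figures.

t ≈ 4.70 d

y/L₀ = 1 − e^(−k_1 t) = 0.81 ⇒ e^(−k_1 t) = 0.190
t = −ln(0.190) / 0.353 = 1.661 / 0.353 = 4.705 d.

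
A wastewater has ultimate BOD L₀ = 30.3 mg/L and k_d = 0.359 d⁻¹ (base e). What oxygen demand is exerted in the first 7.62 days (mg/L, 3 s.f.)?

y_t = L₀(1 − e^(−k_d t)) = 30.3 × (1 − e^(−0.359×7.62))
= 30.3 × (1 − 0.06486) = 30.3 × 0.9351 = 28.33 mg/L.

y ≈ 28.3 mg/L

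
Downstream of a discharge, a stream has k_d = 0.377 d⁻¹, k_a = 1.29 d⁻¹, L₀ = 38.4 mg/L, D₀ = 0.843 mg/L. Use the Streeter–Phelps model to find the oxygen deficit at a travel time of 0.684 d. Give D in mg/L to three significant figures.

k_d L₀/(k_a−k_d) = 0.377×38.4/(1.29−0.377) = 14.48/0.9130 = 15.86 mg/L.
e^(−k_d t) = e^(−0.377×0.6840) = 0.7727; e^(−k_a t) = e^(−1.29×0.6840) = 0.4138.
D = 15.86 × (0.7727 − 0.4138) + 0.843 × 0.4138 = 5.691 + 0.3488 = 6.040 mg/L.

D ≈ 6.04 mg/L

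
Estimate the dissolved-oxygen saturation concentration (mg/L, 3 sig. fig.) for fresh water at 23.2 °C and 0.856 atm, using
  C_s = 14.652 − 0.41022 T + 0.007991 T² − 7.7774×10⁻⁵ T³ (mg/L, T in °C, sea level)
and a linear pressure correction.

C_s ≈ 7.25 mg/L

At sea level: C_s = 14.652 − 0.41022×23.2 + 0.007991×23.2² − 7.7774×10⁻⁵×23.2³ = 8.465 mg/L.
Pressure correction: C_s' = 8.465 × 0.856 = 7.246 mg/L.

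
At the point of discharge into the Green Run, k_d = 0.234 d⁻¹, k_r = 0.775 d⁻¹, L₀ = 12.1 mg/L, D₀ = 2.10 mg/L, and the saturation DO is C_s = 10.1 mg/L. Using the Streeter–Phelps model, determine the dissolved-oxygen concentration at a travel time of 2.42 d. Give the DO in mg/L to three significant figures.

DO ≈ 7.61 mg/L

k_d L₀/(k_r−k_d) = 0.234×12.1/(0.775−0.234) = 2.831/0.5410 = 5.234 mg/L.
e^(−k_d t) = e^(−0.234×2.420) = 0.5676; e^(−k_r t) = e^(−0.775×2.420) = 0.1533.
D = 5.234 × (0.5676 − 0.1533) + 2.10 × 0.1533 = 2.169 + 0.3219 = 2.490 mg/L.
DO = C_s − D = 10.1 − 2.490 = 7.610 mg/L.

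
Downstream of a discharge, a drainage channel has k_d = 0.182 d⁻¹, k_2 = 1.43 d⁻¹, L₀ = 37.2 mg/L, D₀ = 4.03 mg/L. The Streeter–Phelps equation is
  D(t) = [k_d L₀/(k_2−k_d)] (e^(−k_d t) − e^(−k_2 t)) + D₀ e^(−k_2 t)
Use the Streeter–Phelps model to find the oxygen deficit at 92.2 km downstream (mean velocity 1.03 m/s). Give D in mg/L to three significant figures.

D ≈ 4.18 mg/L

Travel time t = x/v = 92.2 km / (1.03 m/s) = 92200 m / 1.03 m/s = 89510 s = 1.036 d.
k_d L₀/(k_2−k_d) = 0.182×37.2/(1.43−0.182) = 6.770/1.248 = 5.425 mg/L.
e^(−k_d t) = e^(−0.182×1.036) = 0.8282; e^(−k_2 t) = e^(−1.43×1.036) = 0.2273.
D = 5.425 × (0.8282 − 0.2273) + 4.03 × 0.2273 = 3.260 + 0.9160 = 4.176 mg/L.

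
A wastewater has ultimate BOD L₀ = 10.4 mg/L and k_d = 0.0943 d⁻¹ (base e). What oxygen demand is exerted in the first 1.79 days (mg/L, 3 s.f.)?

y_t = L₀(1 − e^(−k_d t)) = 10.4 × (1 − e^(−0.0943×1.79))
= 10.4 × (1 − 0.8447) = 10.4 × 0.1553 = 1.615 mg/L.

y ≈ 1.62 mg/L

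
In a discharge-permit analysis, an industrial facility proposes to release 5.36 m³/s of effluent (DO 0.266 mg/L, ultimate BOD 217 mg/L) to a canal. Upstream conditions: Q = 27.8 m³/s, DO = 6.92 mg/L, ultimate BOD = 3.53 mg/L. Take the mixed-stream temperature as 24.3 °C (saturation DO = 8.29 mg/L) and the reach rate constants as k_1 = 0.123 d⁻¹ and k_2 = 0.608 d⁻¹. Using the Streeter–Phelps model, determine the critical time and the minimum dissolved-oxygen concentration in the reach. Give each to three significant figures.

t_c ≈ 2.69 d; minimum DO ≈ 2.76 mg/L

Mixed DO = (27.8×6.92 + 5.36×0.266)/(27.8+5.36) = 193.8/33.16 = 5.844 mg/L.
Mixed L₀ = (27.8×3.53 + 5.36×217)/(33.16) = 1261/33.16 = 38.04 mg/L.
Initial deficit D₀ = C_s − DO₀ = 8.29 − 5.844 = 2.446 mg/L.
t_c = (1/0.4850) ln[(0.608/0.123)(1 − 2.446×0.4850/(0.123×38.04))] = 2.062 × ln(3.690) = 2.692 d.
D_c = (0.123/0.608) × 38.04 × e^(−0.123×2.692) = 0.2023 × 38.04 × 0.7181 = 5.526 mg/L.
Minimum DO = 8.29 − 5.526 = 2.764 mg/L.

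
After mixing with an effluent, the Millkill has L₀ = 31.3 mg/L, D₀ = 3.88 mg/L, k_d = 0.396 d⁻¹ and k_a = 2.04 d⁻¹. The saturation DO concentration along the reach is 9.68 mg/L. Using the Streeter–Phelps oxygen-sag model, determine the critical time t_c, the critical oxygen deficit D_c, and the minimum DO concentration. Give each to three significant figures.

t_c ≈ 0.557 d; D_c ≈ 4.87 mg/L; min DO ≈ 4.81 mg/L

With k_a/k_d = 5.152 and 1 − D₀(k_a−k_d)/(k_d L₀) = 0.4854,
t_c = ln(5.152 × 0.4854) / (2.04 − 0.396) = ln(2.500) / 1.644 = 0.9164/1.644 = 0.5575 d.
D_c = (k_d/k_a) L₀ e^(−k_d t_c) = (0.396/2.04) × 31.3 × e^(−0.396×0.5575) = 0.1941 × 31.3 × 0.8019 = 4.872 mg/L.
Minimum DO = C_s − D_c = 9.68 − 4.872 = 4.808 mg/L.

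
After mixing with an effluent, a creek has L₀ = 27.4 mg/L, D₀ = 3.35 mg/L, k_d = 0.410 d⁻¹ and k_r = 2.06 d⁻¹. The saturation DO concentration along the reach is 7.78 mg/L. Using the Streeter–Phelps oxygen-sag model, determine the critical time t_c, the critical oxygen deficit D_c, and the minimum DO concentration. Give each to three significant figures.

t_c ≈ 0.568 d; D_c ≈ 4.32 mg/L; min DO ≈ 3.46 mg/L

At the critical point dD/dt = 0, so k_d L₀ e^(−k_d t) = k_r D. Substituting D(t) from the Streeter–Phelps equation and solving for t gives
t_c = ln[(k_r/k_d)(1 − D₀(k_r−k_d)/(k_d L₀))] / (k_r−k_d).
Here k_r−k_d = 1.650 d⁻¹ and 1 − D₀(k_r−k_d)/(k_d L₀) = 1 − 3.35×1.650/(0.410×27.4) = 0.5080, so
t_c = ln(5.024 × 0.5080) / 1.650 = 0.9370 / 1.650 = 0.5679 d.
D_c = (k_d/k_r) L₀ e^(−k_d t_c) = (0.410/2.06) × 27.4 × e^(−0.410×0.5679) = 0.1990 × 27.4 × 0.7923 = 4.321 mg/L.
Minimum DO = C_s − D_c = 7.78 − 4.321 = 3.459 mg/L.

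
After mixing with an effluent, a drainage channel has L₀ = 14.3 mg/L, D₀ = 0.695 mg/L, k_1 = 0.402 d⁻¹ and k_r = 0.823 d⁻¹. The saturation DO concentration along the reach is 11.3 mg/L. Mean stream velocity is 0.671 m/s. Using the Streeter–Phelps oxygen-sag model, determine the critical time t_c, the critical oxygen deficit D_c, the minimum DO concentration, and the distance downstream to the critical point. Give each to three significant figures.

t_c ≈ 1.58 d; D_c ≈ 3.70 mg/L; min DO ≈ 7.60 mg/L; x_c ≈ 91.5 km

With k_r/k_1 = 2.047 and 1 − D₀(k_r−k_1)/(k_1 L₀) = 0.9491,
t_c = ln(2.047 × 0.9491) / (0.823 − 0.402) = ln(1.943) / 0.4210 = 0.6643/0.4210 = 1.578 d.
D_c = (k_1/k_r) L₀ e^(−k_1 t_c) = (0.402/0.823) × 14.3 × e^(−0.402×1.578) = 0.4885 × 14.3 × 0.5303 = 3.704 mg/L.
Minimum DO = C_s − D_c = 11.3 − 3.704 = 7.596 mg/L.
x_c = v t_c = 0.671 m/s × 1.578 d × 86400 s/d = 91470 m ≈ 91.5 km.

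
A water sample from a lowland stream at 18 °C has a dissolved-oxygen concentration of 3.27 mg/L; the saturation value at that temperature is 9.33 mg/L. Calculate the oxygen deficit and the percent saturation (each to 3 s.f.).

D ≈ 6.06 mg/L; 35.0 % saturation

D = C_s − C = 9.33 − 3.27 = 6.06 mg/L.
% saturation = 3.27/9.33 × 100 = 35.0 %.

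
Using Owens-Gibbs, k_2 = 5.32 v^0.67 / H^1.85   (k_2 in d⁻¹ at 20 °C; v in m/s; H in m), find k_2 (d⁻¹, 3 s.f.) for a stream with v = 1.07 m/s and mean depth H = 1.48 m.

k_2 = 5.32 × 1.07^0.67 / 1.48^1.85 = 5.32 × 1.046 / 2.065 = 2.695 d⁻¹.

k_2 ≈ 2.70 d⁻¹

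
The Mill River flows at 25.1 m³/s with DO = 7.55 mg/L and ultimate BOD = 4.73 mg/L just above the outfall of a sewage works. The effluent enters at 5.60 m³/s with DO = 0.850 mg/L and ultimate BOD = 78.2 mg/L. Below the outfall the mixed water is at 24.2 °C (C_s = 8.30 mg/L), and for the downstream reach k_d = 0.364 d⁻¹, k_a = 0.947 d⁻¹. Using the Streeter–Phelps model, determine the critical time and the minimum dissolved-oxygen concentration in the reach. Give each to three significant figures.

Mixed DO = (25.1×7.55 + 5.60×0.850)/(25.1+5.60) = 194.3/30.70 = 6.328 mg/L.
Mixed L₀ = (25.1×4.73 + 5.60×78.2)/(30.70) = 556.6/30.70 = 18.13 mg/L.
Initial deficit D₀ = C_s − DO₀ = 8.30 − 6.328 = 1.972 mg/L.
t_c = (1/0.5830) ln[(0.947/0.364)(1 − 1.972×0.5830/(0.364×18.13))] = 1.715 × ln(2.148) = 1.312 d.
D_c = (0.364/0.947) × 18.13 × e^(−0.364×1.312) = 0.3844 × 18.13 × 0.6204 = 4.323 mg/L.
Minimum DO = 8.30 − 4.323 = 3.977 mg/L.

t_c ≈ 1.31 d; minimum DO ≈ 3.98 mg/L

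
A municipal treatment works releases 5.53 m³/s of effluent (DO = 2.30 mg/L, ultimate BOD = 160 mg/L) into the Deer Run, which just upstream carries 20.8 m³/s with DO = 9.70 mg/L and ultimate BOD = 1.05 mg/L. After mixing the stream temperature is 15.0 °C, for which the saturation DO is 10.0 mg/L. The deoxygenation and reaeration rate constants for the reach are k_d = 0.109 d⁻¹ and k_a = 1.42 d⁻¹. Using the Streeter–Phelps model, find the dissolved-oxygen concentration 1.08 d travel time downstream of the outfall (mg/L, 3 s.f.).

DO ≈ 7.67 mg/L

Mixed DO = (20.8×9.70 + 5.53×2.30)/(20.8+5.53) = 214.5/26.33 = 8.146 mg/L.
Mixed L₀ = (20.8×1.05 + 5.53×160)/(26.33) = 906.6/26.33 = 34.43 mg/L.
Initial deficit D₀ = C_s − DO₀ = 10.0 − 8.146 = 1.854 mg/L.
D(1.08) = [0.109×34.43/(1.42−0.109)](e^(−0.109×1.08) − e^(−1.42×1.08)) + 1.854 e^(−1.42×1.08)
= 2.863 × (0.8889 − 0.2158) + 1.854 × 0.2158 = 2.327 mg/L.
DO = 10.0 − 2.327 = 7.673 mg/L.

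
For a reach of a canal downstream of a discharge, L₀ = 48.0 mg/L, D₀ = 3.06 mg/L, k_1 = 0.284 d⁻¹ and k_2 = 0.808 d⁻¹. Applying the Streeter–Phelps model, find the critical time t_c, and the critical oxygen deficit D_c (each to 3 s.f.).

With k_2/k_1 = 2.845 and 1 − D₀(k_2−k_1)/(k_1 L₀) = 0.8824,
t_c = ln(2.845 × 0.8824) / (0.808 − 0.284) = ln(2.510) / 0.5240 = 0.9205/0.5240 = 1.757 d.
L(t_c) = L₀ e^(−k_1 t_c) = 48.0 × 0.6072 = 29.15 mg/L, and at the critical point k_2 D_c = k_1 L, so D_c = (0.284/0.808) × 29.15 = 10.24 mg/L.

t_c ≈ 1.76 d; D_c ≈ 10.2 mg/L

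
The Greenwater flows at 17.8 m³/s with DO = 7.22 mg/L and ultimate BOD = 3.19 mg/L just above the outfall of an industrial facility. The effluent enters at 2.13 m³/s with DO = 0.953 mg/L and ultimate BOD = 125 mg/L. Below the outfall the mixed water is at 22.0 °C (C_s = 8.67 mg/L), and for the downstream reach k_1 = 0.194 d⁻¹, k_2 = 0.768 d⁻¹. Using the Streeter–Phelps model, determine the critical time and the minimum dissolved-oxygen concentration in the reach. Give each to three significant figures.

Mixed DO = (17.8×7.22 + 2.13×0.953)/(17.8+2.13) = 130.5/19.93 = 6.550 mg/L.
Mixed L₀ = (17.8×3.19 + 2.13×125)/(19.93) = 323.0/19.93 = 16.21 mg/L.
Initial deficit D₀ = C_s − DO₀ = 8.67 − 6.550 = 2.120 mg/L.
t_c = (1/0.5740) ln[(0.768/0.194)(1 − 2.120×0.5740/(0.194×16.21))] = 1.742 × ln(2.427) = 1.545 d.
D_c = (0.194/0.768) × 16.21 × e^(−0.194×1.545) = 0.2526 × 16.21 × 0.7411 = 3.034 mg/L.
Minimum DO = 8.67 − 3.034 = 5.636 mg/L.

t_c ≈ 1.54 d; minimum DO ≈ 5.64 mg/L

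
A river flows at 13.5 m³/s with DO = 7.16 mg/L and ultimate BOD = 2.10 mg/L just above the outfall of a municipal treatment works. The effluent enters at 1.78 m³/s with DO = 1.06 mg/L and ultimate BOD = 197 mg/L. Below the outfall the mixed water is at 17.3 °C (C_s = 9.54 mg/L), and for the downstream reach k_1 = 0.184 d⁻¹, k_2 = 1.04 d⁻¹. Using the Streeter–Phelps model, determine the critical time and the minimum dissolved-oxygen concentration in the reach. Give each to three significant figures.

t_c ≈ 1.01 d; minimum DO ≈ 5.90 mg/L

Mixed DO = (13.5×7.16 + 1.78×1.06)/(13.5+1.78) = 98.55/15.28 = 6.449 mg/L.
Mixed L₀ = (13.5×2.10 + 1.78×197)/(15.28) = 379.0/15.28 = 24.80 mg/L.
Initial deficit D₀ = C_s − DO₀ = 9.54 − 6.449 = 3.091 mg/L.
t_c = (1/0.8560) ln[(1.04/0.184)(1 − 3.091×0.8560/(0.184×24.80))] = 1.168 × ln(2.376) = 1.011 d.
D_c = (0.184/1.04) × 24.80 × e^(−0.184×1.011) = 0.1769 × 24.80 × 0.8303 = 3.644 mg/L.
Minimum DO = 9.54 − 3.644 = 5.896 mg/L.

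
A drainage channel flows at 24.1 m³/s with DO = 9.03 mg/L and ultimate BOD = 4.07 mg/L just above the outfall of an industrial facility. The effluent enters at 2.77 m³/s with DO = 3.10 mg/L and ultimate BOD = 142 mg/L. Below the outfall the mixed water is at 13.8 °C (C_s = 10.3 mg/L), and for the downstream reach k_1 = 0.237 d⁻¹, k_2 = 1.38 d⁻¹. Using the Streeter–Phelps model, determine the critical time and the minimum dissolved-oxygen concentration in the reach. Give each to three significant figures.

Mixed DO = (24.1×9.03 + 2.77×3.10)/(24.1+2.77) = 226.2/26.87 = 8.419 mg/L.
Mixed L₀ = (24.1×4.07 + 2.77×142)/(26.87) = 491.4/26.87 = 18.29 mg/L.
Initial deficit D₀ = C_s − DO₀ = 10.3 − 8.419 = 1.881 mg/L.
t_c = (1/1.143) ln[(1.38/0.237)(1 − 1.881×1.143/(0.237×18.29))] = 0.8749 × ln(2.934) = 0.9417 d.
D_c = (0.237/1.38) × 18.29 × e^(−0.237×0.9417) = 0.1717 × 18.29 × 0.8000 = 2.513 mg/L.
Minimum DO = 10.3 − 2.513 = 7.787 mg/L.

t_c ≈ 0.942 d; minimum DO ≈ 7.79 mg/L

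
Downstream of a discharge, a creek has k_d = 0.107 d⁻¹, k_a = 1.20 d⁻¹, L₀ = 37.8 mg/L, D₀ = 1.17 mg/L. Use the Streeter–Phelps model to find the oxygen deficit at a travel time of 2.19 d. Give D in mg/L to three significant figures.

k_d L₀/(k_a−k_d) = 0.107×37.8/(1.20−0.107) = 4.045/1.093 = 3.700 mg/L.
e^(−k_d t) = e^(−0.107×2.190) = 0.7911; e^(−k_a t) = e^(−1.20×2.190) = 0.07222.
D = 3.700 × (0.7911 − 0.07222) + 1.17 × 0.07222 = 2.660 + 0.08450 = 2.745 mg/L.

D ≈ 2.74 mg/L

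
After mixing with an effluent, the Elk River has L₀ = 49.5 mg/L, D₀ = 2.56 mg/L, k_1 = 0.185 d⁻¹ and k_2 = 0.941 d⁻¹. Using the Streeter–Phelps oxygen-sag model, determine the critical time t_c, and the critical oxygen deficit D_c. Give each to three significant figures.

At the critical point dD/dt = 0, so k_1 L₀ e^(−k_1 t) = k_2 D. Substituting D(t) from the Streeter–Phelps equation and solving for t gives
t_c = ln[(k_2/k_1)(1 − D₀(k_2−k_1)/(k_1 L₀))] / (k_2−k_1).
Here k_2−k_1 = 0.7560 d⁻¹ and 1 − D₀(k_2−k_1)/(k_1 L₀) = 1 − 2.56×0.7560/(0.185×49.5) = 0.7887, so
t_c = ln(5.086 × 0.7887) / 0.7560 = 1.389 / 0.7560 = 1.838 d.
D_c = (k_1/k_2) L₀ e^(−k_1 t_c) = (0.185/0.941) × 49.5 × e^(−0.185×1.838) = 0.1966 × 49.5 × 0.7118 = 6.927 mg/L.

t_c ≈ 1.84 d; D_c ≈ 6.93 mg/L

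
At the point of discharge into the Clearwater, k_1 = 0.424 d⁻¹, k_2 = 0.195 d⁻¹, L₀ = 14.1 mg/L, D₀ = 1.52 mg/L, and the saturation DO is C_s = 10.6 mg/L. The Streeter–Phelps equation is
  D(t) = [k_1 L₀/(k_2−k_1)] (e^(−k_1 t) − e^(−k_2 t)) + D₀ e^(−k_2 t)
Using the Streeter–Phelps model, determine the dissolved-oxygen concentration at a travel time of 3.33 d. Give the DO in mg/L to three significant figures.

DO ≈ 2.53 mg/L

k_1 L₀/(k_2−k_1) = 0.424×14.1/(0.195−0.424) = 5.978/-0.2290 = -26.11 mg/L.
e^(−k_1 t) = e^(−0.424×3.330) = 0.2437; e^(−k_2 t) = e^(−0.195×3.330) = 0.5224.
D = -26.11 × (0.2437 − 0.5224) + 1.52 × 0.5224 = 7.276 + 0.7940 = 8.070 mg/L.
DO = C_s − D = 10.6 − 8.070 = 2.530 mg/L.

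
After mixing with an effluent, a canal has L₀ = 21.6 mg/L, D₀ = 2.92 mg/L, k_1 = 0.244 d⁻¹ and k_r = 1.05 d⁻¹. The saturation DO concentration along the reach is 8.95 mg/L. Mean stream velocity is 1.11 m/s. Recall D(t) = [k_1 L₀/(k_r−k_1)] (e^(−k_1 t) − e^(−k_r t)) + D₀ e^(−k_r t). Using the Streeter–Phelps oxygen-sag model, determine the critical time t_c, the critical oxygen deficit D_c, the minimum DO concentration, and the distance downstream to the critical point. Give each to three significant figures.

With k_r/k_1 = 4.303 and 1 − D₀(k_r−k_1)/(k_1 L₀) = 0.5534,
t_c = ln(4.303 × 0.5534) / (1.05 − 0.244) = ln(2.382) / 0.8060 = 0.8678/0.8060 = 1.077 d.
L(t_c) = L₀ e^(−k_1 t_c) = 21.6 × 0.7690 = 16.61 mg/L, and at the critical point k_r D_c = k_1 L, so D_c = (0.244/1.05) × 16.61 = 3.860 mg/L.
Minimum DO = C_s − D_c = 8.95 − 3.860 = 5.090 mg/L.
x_c = v t_c = 1.11 m/s × 1.077 d × 86400 s/d = 103300 m ≈ 103 km.

t_c ≈ 1.08 d; D_c ≈ 3.86 mg/L; min DO ≈ 5.09 mg/L; x_c ≈ 103 km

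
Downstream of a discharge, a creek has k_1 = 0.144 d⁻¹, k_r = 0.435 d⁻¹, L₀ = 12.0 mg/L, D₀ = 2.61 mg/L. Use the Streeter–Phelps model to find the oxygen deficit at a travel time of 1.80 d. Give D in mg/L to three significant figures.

D ≈ 3.06 mg/L

k_1 L₀/(k_r−k_1) = 0.144×12.0/(0.435−0.144) = 1.728/0.2910 = 5.938 mg/L.
e^(−k_1 t) = e^(−0.144×1.800) = 0.7717; e^(−k_r t) = e^(−0.435×1.800) = 0.4570.
D = 5.938 × (0.7717 − 0.4570) + 2.61 × 0.4570 = 1.868 + 1.193 = 3.061 mg/L.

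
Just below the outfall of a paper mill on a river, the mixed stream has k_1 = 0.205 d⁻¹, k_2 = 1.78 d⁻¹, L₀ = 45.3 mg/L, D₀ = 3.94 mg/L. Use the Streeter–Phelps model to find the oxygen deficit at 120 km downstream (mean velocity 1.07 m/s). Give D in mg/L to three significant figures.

Travel time t = x/v = 120 km / (1.07 m/s) = 120000 m / 1.07 m/s = 112100 s = 1.298 d.
k_1 L₀/(k_2−k_1) = 0.205×45.3/(1.78−0.205) = 9.286/1.575 = 5.896 mg/L.
e^(−k_1 t) = e^(−0.205×1.298) = 0.7664; e^(−k_2 t) = e^(−1.78×1.298) = 0.09921.
D = 5.896 × (0.7664 − 0.09921) + 3.94 × 0.09921 = 3.934 + 0.3909 = 4.325 mg/L.

D ≈ 4.32 mg/L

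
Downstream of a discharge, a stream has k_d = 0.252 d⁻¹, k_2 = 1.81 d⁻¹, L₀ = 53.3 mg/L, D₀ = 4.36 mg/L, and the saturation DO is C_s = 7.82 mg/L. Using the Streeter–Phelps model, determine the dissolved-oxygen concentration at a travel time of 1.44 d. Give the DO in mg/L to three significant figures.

k_d L₀/(k_2−k_d) = 0.252×53.3/(1.81−0.252) = 13.43/1.558 = 8.621 mg/L.
e^(−k_d t) = e^(−0.252×1.440) = 0.6957; e^(−k_2 t) = e^(−1.81×1.440) = 0.07380.
D = 8.621 × (0.6957 − 0.07380) + 4.36 × 0.07380 = 5.361 + 0.3218 = 5.683 mg/L.
DO = C_s − D = 7.82 − 5.683 = 2.137 mg/L.

DO ≈ 2.14 mg/L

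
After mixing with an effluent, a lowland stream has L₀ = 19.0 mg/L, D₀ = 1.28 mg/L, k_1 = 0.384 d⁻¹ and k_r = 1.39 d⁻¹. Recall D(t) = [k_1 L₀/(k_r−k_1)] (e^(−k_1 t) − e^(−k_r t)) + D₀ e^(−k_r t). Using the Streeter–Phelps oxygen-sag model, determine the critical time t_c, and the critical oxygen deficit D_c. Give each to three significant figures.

t_c ≈ 1.09 d; D_c ≈ 3.46 mg/L

At the critical point dD/dt = 0, so k_1 L₀ e^(−k_1 t) = k_r D. Substituting D(t) from the Streeter–Phelps equation and solving for t gives
t_c = ln[(k_r/k_1)(1 − D₀(k_r−k_1)/(k_1 L₀))] / (k_r−k_1).
Here k_r−k_1 = 1.006 d⁻¹ and 1 − D₀(k_r−k_1)/(k_1 L₀) = 1 − 1.28×1.006/(0.384×19.0) = 0.8235, so
t_c = ln(3.620 × 0.8235) / 1.006 = 1.092 / 1.006 = 1.086 d.
L(t_c) = L₀ e^(−k_1 t_c) = 19.0 × 0.6591 = 12.52 mg/L, and at the critical point k_r D_c = k_1 L, so D_c = (0.384/1.39) × 12.52 = 3.459 mg/L.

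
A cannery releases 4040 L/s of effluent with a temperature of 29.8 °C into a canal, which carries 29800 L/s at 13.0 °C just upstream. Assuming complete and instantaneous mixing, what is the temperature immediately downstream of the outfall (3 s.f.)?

Flow-weighted mixing: C = (Q_r C_r + Q_w C_w)/(Q_r + Q_w)
= (29800×13.0 + 4040×29.8)/(29800 + 4040) = 507800/33840 = 15.01 °C.

15.0 °C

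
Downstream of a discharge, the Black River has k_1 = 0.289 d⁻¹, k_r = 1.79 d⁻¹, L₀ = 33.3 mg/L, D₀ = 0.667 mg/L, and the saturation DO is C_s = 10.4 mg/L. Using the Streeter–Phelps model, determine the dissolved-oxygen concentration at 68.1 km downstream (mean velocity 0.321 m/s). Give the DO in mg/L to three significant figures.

DO ≈ 7.32 mg/L

Travel time t = x/v = 68.1 km / (0.321 m/s) = 68100 m / 0.321 m/s = 212100 s = 2.455 d.
k_1 L₀/(k_r−k_1) = 0.289×33.3/(1.79−0.289) = 9.624/1.501 = 6.412 mg/L.
e^(−k_1 t) = e^(−0.289×2.455) = 0.4918; e^(−k_r t) = e^(−1.79×2.455) = 0.01234.
D = 6.412 × (0.4918 − 0.01234) + 0.667 × 0.01234 = 3.074 + 0.008228 = 3.083 mg/L.
DO = C_s − D = 10.4 − 3.083 = 7.317 mg/L.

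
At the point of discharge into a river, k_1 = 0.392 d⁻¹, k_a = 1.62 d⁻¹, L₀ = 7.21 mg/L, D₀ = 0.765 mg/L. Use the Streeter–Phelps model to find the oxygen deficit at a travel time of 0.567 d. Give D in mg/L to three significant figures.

k_1 L₀/(k_a−k_1) = 0.392×7.21/(1.62−0.392) = 2.826/1.228 = 2.302 mg/L.
e^(−k_1 t) = e^(−0.392×0.5670) = 0.8007; e^(−k_a t) = e^(−1.62×0.5670) = 0.3991.
D = 2.302 × (0.8007 − 0.3991) + 0.765 × 0.3991 = 0.9243 + 0.3053 = 1.230 mg/L.

D ≈ 1.23 mg/L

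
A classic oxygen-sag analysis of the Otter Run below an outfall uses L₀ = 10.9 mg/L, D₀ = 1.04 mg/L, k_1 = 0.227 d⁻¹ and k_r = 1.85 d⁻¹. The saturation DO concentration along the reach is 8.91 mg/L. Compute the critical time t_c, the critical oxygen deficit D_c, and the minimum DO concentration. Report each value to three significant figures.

t_c ≈ 0.586 d; D_c ≈ 1.17 mg/L; min DO ≈ 7.74 mg/L

At the critical point dD/dt = 0, so k_1 L₀ e^(−k_1 t) = k_r D. Substituting D(t) from the Streeter–Phelps equation and solving for t gives
t_c = ln[(k_r/k_1)(1 − D₀(k_r−k_1)/(k_1 L₀))] / (k_r−k_1).
Here k_r−k_1 = 1.623 d⁻¹ and 1 − D₀(k_r−k_1)/(k_1 L₀) = 1 − 1.04×1.623/(0.227×10.9) = 0.3178, so
t_c = ln(8.150 × 0.3178) / 1.623 = 0.9517 / 1.623 = 0.5864 d.
L(t_c) = L₀ e^(−k_1 t_c) = 10.9 × 0.8754 = 9.542 mg/L, and at the critical point k_r D_c = k_1 L, so D_c = (0.227/1.85) × 9.542 = 1.171 mg/L.
Minimum DO = C_s − D_c = 8.91 − 1.171 = 7.739 mg/L.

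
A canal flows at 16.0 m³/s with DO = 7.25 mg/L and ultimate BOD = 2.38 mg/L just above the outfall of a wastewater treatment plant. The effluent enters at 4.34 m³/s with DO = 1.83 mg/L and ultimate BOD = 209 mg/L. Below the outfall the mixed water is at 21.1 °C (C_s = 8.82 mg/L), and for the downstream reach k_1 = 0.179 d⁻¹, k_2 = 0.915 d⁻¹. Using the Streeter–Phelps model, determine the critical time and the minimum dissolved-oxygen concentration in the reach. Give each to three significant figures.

t_c ≈ 1.84 d; minimum DO ≈ 2.28 mg/L

Mixed DO = (16.0×7.25 + 4.34×1.83)/(16.0+4.34) = 123.9/20.34 = 6.094 mg/L.
Mixed L₀ = (16.0×2.38 + 4.34×209)/(20.34) = 945.1/20.34 = 46.47 mg/L.
Initial deficit D₀ = C_s − DO₀ = 8.82 − 6.094 = 2.726 mg/L.
t_c = (1/0.7360) ln[(0.915/0.179)(1 − 2.726×0.7360/(0.179×46.47))] = 1.359 × ln(3.878) = 1.842 d.
D_c = (0.179/0.915) × 46.47 × e^(−0.179×1.842) = 0.1956 × 46.47 × 0.7192 = 6.537 mg/L.
Minimum DO = 8.82 − 6.537 = 2.283 mg/L.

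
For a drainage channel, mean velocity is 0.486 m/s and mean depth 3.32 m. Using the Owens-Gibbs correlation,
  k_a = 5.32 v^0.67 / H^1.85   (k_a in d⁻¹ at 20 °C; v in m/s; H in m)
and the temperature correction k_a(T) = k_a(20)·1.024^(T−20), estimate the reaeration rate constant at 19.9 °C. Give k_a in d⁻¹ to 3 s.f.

k_a ≈ 0.355 d⁻¹

k_a(20) = 5.32 × 0.486^0.67 / 3.32^1.85 = 5.32 × 0.6167 / 9.207 = 0.3563 d⁻¹.
k_a(19.9) = 0.3563 × 1.024^(19.9−20) = 0.3563 × 0.9976 = 0.3555 d⁻¹.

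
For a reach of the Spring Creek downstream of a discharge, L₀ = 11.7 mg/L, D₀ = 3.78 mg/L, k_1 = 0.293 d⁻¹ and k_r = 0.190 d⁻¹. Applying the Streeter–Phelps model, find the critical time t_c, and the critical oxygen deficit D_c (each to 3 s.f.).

t_c = [1/(k_r−k_1)] ln[(k_r/k_1)(1 − D₀(k_r−k_1)/(k_1 L₀))]
= [1/(0.190−0.293)] ln[(0.190/0.293)(1 − 3.78×-0.1030/(0.293×11.7))]
= (1/-0.1030) ln[0.6485 × 1.114] = -9.709 × ln(0.7221) = -9.709 × -0.3256 = 3.161 d.
L(t_c) = L₀ e^(−k_1 t_c) = 11.7 × 0.3961 = 4.634 mg/L, and at the critical point k_r D_c = k_1 L, so D_c = (0.293/0.190) × 4.634 = 7.146 mg/L.

t_c ≈ 3.16 d; D_c ≈ 7.15 mg/L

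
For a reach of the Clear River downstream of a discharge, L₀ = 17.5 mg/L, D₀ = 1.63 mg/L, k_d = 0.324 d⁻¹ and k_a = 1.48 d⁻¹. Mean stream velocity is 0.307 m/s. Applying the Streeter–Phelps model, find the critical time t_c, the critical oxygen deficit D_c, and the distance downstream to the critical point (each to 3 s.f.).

t_c ≈ 0.965 d; D_c ≈ 2.80 mg/L; x_c ≈ 25.6 km

At the critical point dD/dt = 0, so k_d L₀ e^(−k_d t) = k_a D. Substituting D(t) from the Streeter–Phelps equation and solving for t gives
t_c = ln[(k_a/k_d)(1 − D₀(k_a−k_d)/(k_d L₀))] / (k_a−k_d).
Here k_a−k_d = 1.156 d⁻¹ and 1 − D₀(k_a−k_d)/(k_d L₀) = 1 − 1.63×1.156/(0.324×17.5) = 0.6677, so
t_c = ln(4.568 × 0.6677) / 1.156 = 1.115 / 1.156 = 0.9646 d.
L(t_c) = L₀ e^(−k_d t_c) = 17.5 × 0.7316 = 12.80 mg/L, and at the critical point k_a D_c = k_d L, so D_c = (0.324/1.48) × 12.80 = 2.803 mg/L.
x_c = v t_c = 0.307 m/s × 0.9646 d × 86400 s/d = 25590 m ≈ 25.6 km.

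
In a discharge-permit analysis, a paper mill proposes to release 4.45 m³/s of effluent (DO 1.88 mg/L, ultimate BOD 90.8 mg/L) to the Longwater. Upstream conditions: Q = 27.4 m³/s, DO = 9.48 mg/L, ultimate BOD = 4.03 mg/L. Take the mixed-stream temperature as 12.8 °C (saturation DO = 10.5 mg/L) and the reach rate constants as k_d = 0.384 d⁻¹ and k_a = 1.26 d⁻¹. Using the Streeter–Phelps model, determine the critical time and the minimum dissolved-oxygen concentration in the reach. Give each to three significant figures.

t_c ≈ 0.959 d; minimum DO ≈ 7.09 mg/L

Mixed DO = (27.4×9.48 + 4.45×1.88)/(27.4+4.45) = 268.1/31.85 = 8.418 mg/L.
Mixed L₀ = (27.4×4.03 + 4.45×90.8)/(31.85) = 514.5/31.85 = 16.15 mg/L.
Initial deficit D₀ = C_s − DO₀ = 10.5 − 8.418 = 2.082 mg/L.
t_c = (1/0.8760) ln[(1.26/0.384)(1 − 2.082×0.8760/(0.384×16.15))] = 1.142 × ln(2.317) = 0.9590 d.
D_c = (0.384/1.26) × 16.15 × e^(−0.384×0.9590) = 0.3048 × 16.15 × 0.6919 = 3.406 mg/L.
Minimum DO = 10.5 − 3.406 = 7.094 mg/L.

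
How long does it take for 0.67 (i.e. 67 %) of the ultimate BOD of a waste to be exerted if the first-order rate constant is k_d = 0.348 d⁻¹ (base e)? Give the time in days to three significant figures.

t ≈ 3.19 d

y/L₀ = 1 − e^(−k_d t) = 0.67 ⇒ e^(−k_d t) = 0.330
t = −ln(0.330) / 0.348 = 1.109 / 0.348 = 3.186 d.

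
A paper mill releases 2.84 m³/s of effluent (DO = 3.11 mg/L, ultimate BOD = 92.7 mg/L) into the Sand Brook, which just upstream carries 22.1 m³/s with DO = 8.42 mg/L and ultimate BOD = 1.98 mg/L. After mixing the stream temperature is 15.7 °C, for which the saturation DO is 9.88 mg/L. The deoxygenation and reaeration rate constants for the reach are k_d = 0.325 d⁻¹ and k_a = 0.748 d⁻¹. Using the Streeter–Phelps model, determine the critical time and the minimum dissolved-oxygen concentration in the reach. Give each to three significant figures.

Mixed DO = (22.1×8.42 + 2.84×3.11)/(22.1+2.84) = 194.9/24.94 = 7.815 mg/L.
Mixed L₀ = (22.1×1.98 + 2.84×92.7)/(24.94) = 307.0/24.94 = 12.31 mg/L.
Initial deficit D₀ = C_s − DO₀ = 9.88 − 7.815 = 2.065 mg/L.
t_c = (1/0.4230) ln[(0.748/0.325)(1 − 2.065×0.4230/(0.325×12.31))] = 2.364 × ln(1.799) = 1.388 d.
D_c = (0.325/0.748) × 12.31 × e^(−0.325×1.388) = 0.4345 × 12.31 × 0.6368 = 3.406 mg/L.
Minimum DO = 9.88 − 3.406 = 6.474 mg/L.

t_c ≈ 1.39 d; minimum DO ≈ 6.47 mg/L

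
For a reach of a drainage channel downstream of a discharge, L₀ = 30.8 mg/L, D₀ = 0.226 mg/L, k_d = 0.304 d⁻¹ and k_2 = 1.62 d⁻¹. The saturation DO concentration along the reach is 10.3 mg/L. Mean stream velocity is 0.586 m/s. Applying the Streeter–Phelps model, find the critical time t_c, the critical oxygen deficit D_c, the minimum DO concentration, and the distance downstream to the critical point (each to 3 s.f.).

t_c = [1/(k_2−k_d)] ln[(k_2/k_d)(1 − D₀(k_2−k_d)/(k_d L₀))]
= [1/(1.62−0.304)] ln[(1.62/0.304)(1 − 0.226×1.316/(0.304×30.8))]
= (1/1.316) ln[5.329 × 0.9682] = 0.7599 × ln(5.160) = 0.7599 × 1.641 = 1.247 d.
D_c = (k_d/k_2) L₀ e^(−k_d t_c) = (0.304/1.62) × 30.8 × e^(−0.304×1.247) = 0.1877 × 30.8 × 0.6845 = 3.956 mg/L.
Minimum DO = C_s − D_c = 10.3 − 3.956 = 6.344 mg/L.
x_c = v t_c = 0.586 m/s × 1.247 d × 86400 s/d = 63130 m ≈ 63.1 km.

t_c ≈ 1.25 d; D_c ≈ 3.96 mg/L; min DO ≈ 6.34 mg/L; x_c ≈ 63.1 km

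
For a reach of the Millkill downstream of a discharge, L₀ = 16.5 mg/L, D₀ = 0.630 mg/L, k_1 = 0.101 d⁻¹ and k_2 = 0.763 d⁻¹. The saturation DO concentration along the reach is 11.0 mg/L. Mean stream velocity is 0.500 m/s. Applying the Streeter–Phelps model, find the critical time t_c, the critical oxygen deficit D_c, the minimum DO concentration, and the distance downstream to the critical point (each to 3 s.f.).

t_c ≈ 2.62 d; D_c ≈ 1.68 mg/L; min DO ≈ 9.32 mg/L; x_c ≈ 113 km

t_c = [1/(k_2−k_1)] ln[(k_2/k_1)(1 − D₀(k_2−k_1)/(k_1 L₀))]
= [1/(0.763−0.101)] ln[(0.763/0.101)(1 − 0.630×0.6620/(0.101×16.5))]
= (1/0.6620) ln[7.554 × 0.7497] = 1.511 × ln(5.664) = 1.511 × 1.734 = 2.619 d.
L(t_c) = L₀ e^(−k_1 t_c) = 16.5 × 0.7675 = 12.66 mg/L, and at the critical point k_2 D_c = k_1 L, so D_c = (0.101/0.763) × 12.66 = 1.676 mg/L.
Minimum DO = C_s − D_c = 11.0 − 1.676 = 9.324 mg/L.
x_c = v t_c = 0.500 m/s × 2.619 d × 86400 s/d = 113200 m ≈ 113 km.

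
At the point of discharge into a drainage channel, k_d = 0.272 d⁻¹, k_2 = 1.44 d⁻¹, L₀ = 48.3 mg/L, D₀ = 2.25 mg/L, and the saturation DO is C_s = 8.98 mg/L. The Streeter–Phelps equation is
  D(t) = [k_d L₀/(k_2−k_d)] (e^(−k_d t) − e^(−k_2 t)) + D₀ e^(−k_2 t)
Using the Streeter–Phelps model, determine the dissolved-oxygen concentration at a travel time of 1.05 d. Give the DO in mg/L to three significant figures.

DO ≈ 2.51 mg/L

k_d L₀/(k_2−k_d) = 0.272×48.3/(1.44−0.272) = 13.14/1.168 = 11.25 mg/L.
e^(−k_d t) = e^(−0.272×1.050) = 0.7516; e^(−k_2 t) = e^(−1.44×1.050) = 0.2205.
D = 11.25 × (0.7516 − 0.2205) + 2.25 × 0.2205 = 5.974 + 0.4961 = 6.470 mg/L.
DO = C_s − D = 8.98 − 6.470 = 2.510 mg/L.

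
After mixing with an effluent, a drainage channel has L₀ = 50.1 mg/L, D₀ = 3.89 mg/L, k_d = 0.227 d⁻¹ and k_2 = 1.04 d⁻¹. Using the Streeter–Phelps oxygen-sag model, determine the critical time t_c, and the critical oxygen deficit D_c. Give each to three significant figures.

t_c ≈ 1.47 d; D_c ≈ 7.83 mg/L

t_c = [1/(k_2−k_d)] ln[(k_2/k_d)(1 − D₀(k_2−k_d)/(k_d L₀))]
= [1/(1.04−0.227)] ln[(1.04/0.227)(1 − 3.89×0.8130/(0.227×50.1))]
= (1/0.8130) ln[4.581 × 0.7219] = 1.230 × ln(3.307) = 1.230 × 1.196 = 1.471 d.
L(t_c) = L₀ e^(−k_d t_c) = 50.1 × 0.7161 = 35.87 mg/L, and at the critical point k_2 D_c = k_d L, so D_c = (0.227/1.04) × 35.87 = 7.830 mg/L.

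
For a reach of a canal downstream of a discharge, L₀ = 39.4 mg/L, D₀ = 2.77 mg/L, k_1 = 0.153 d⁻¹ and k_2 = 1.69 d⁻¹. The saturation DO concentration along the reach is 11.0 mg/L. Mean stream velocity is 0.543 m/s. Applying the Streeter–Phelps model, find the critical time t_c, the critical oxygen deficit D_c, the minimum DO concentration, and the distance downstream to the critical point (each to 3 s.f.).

t_c = [1/(k_2−k_1)] ln[(k_2/k_1)(1 − D₀(k_2−k_1)/(k_1 L₀))]
= [1/(1.69−0.153)] ln[(1.69/0.153)(1 − 2.77×1.537/(0.153×39.4))]
= (1/1.537) ln[11.05 × 0.2937] = 0.6506 × ln(3.245) = 0.6506 × 1.177 = 0.7658 d.
L(t_c) = L₀ e^(−k_1 t_c) = 39.4 × 0.8894 = 35.04 mg/L, and at the critical point k_2 D_c = k_1 L, so D_c = (0.153/1.69) × 35.04 = 3.173 mg/L.
Minimum DO = C_s − D_c = 11.0 − 3.173 = 7.827 mg/L.
x_c = v t_c = 0.543 m/s × 0.7658 d × 86400 s/d = 35930 m ≈ 35.9 km.

t_c ≈ 0.766 d; D_c ≈ 3.17 mg/L; min DO ≈ 7.83 mg/L; x_c ≈ 35.9 km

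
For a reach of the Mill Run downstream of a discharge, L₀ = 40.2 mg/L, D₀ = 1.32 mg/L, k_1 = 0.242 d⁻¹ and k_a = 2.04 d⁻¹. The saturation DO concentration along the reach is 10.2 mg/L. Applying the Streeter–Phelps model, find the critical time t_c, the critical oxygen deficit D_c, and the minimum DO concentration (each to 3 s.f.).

With k_a/k_1 = 8.430 and 1 − D₀(k_a−k_1)/(k_1 L₀) = 0.7560,
t_c = ln(8.430 × 0.7560) / (2.04 − 0.242) = ln(6.373) / 1.798 = 1.852/1.798 = 1.030 d.
L(t_c) = L₀ e^(−k_1 t_c) = 40.2 × 0.7794 = 31.33 mg/L, and at the critical point k_a D_c = k_1 L, so D_c = (0.242/2.04) × 31.33 = 3.717 mg/L.
Minimum DO = C_s − D_c = 10.2 − 3.717 = 6.483 mg/L.

t_c ≈ 1.03 d; D_c ≈ 3.72 mg/L; min DO ≈ 6.48 mg/L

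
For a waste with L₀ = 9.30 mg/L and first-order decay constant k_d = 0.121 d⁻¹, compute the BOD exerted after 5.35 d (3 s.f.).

y ≈ 4.43 mg/L

y_t = L₀(1 − e^(−k_d t)) = 9.30 × (1 − e^(−0.121×5.35))
= 9.30 × (1 − 0.5234) = 9.30 × 0.4766 = 4.432 mg/L.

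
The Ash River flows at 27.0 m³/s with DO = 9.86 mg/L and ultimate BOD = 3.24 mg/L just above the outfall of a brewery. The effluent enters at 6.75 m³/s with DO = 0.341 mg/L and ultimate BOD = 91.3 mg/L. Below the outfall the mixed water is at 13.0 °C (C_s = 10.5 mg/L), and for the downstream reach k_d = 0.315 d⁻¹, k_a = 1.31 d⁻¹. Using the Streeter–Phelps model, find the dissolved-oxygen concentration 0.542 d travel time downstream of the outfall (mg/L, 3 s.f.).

Mixed DO = (27.0×9.86 + 6.75×0.341)/(27.0+6.75) = 268.5/33.75 = 7.956 mg/L.
Mixed L₀ = (27.0×3.24 + 6.75×91.3)/(33.75) = 703.8/33.75 = 20.85 mg/L.
Initial deficit D₀ = C_s − DO₀ = 10.5 − 7.956 = 2.544 mg/L.
D(0.542) = [0.315×20.85/(1.31−0.315)](e^(−0.315×0.542) − e^(−1.31×0.542)) + 2.544 e^(−1.31×0.542)
= 6.601 × (0.8430 − 0.4916) + 2.544 × 0.4916 = 3.570 mg/L.
DO = 10.5 − 3.570 = 6.930 mg/L.

DO ≈ 6.93 mg/L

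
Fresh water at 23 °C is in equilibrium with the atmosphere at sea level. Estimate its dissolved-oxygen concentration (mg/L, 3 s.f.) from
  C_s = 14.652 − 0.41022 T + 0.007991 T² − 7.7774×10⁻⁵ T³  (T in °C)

C_s ≈ 8.50 mg/L

C_s = 14.652 − 0.41022×23 + 0.007991×23² − 7.7774×10⁻⁵×23³ = 8.498 mg/L.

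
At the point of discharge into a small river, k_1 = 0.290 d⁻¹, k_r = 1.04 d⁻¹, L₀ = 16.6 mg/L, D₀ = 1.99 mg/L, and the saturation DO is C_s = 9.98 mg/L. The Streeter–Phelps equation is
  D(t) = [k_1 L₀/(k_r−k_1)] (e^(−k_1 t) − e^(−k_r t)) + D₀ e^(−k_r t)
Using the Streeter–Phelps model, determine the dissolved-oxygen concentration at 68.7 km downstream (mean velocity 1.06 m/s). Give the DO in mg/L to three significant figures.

Travel time t = x/v = 68.7 km / (1.06 m/s) = 68700 m / 1.06 m/s = 64810 s = 0.7501 d.
k_1 L₀/(k_r−k_1) = 0.290×16.6/(1.04−0.290) = 4.814/0.7500 = 6.419 mg/L.
e^(−k_1 t) = e^(−0.290×0.7501) = 0.8045; e^(−k_r t) = e^(−1.04×0.7501) = 0.4583.
D = 6.419 × (0.8045 − 0.4583) + 1.99 × 0.4583 = 2.222 + 0.9121 = 3.134 mg/L.
DO = C_s − D = 9.98 − 3.134 = 6.846 mg/L.

DO ≈ 6.85 mg/L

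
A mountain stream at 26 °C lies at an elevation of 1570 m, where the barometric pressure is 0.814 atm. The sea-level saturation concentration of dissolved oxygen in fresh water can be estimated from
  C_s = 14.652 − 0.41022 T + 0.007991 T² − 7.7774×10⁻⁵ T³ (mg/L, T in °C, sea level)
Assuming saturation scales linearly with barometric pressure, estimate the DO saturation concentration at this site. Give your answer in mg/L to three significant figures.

C_s ≈ 6.53 mg/L

At sea level: C_s = 14.652 − 0.41022×26 + 0.007991×26² − 7.7774×10⁻⁵×26³ = 8.021 mg/L.
Pressure correction: C_s' = 8.021 × 0.814 = 6.529 mg/L.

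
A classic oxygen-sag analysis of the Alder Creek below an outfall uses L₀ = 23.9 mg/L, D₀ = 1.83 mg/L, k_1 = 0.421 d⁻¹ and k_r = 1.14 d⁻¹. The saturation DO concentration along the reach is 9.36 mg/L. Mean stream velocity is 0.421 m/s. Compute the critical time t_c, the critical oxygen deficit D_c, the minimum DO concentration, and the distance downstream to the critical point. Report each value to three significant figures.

At the critical point dD/dt = 0, so k_1 L₀ e^(−k_1 t) = k_r D. Substituting D(t) from the Streeter–Phelps equation and solving for t gives
t_c = ln[(k_r/k_1)(1 − D₀(k_r−k_1)/(k_1 L₀))] / (k_r−k_1).
Here k_r−k_1 = 0.7190 d⁻¹ and 1 − D₀(k_r−k_1)/(k_1 L₀) = 1 − 1.83×0.7190/(0.421×23.9) = 0.8692, so
t_c = ln(2.708 × 0.8692) / 0.7190 = 0.8560 / 0.7190 = 1.191 d.
L(t_c) = L₀ e^(−k_1 t_c) = 23.9 × 0.6058 = 14.48 mg/L, and at the critical point k_r D_c = k_1 L, so D_c = (0.421/1.14) × 14.48 = 5.347 mg/L.
Minimum DO = C_s − D_c = 9.36 − 5.347 = 4.013 mg/L.
x_c = v t_c = 0.421 m/s × 1.191 d × 86400 s/d = 43310 m ≈ 43.3 km.

t_c ≈ 1.19 d; D_c ≈ 5.35 mg/L; min DO ≈ 4.01 mg/L; x_c ≈ 43.3 km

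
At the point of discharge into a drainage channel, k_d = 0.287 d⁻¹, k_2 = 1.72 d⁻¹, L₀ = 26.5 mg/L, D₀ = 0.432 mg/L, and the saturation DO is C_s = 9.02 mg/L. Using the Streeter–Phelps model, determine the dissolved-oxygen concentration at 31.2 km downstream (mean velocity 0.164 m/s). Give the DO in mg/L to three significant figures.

DO ≈ 6.31 mg/L

Travel time t = x/v = 31.2 km / (0.164 m/s) = 31200 m / 0.164 m/s = 190200 s = 2.202 d.
k_d L₀/(k_2−k_d) = 0.287×26.5/(1.72−0.287) = 7.605/1.433 = 5.307 mg/L.
e^(−k_d t) = e^(−0.287×2.202) = 0.5316; e^(−k_2 t) = e^(−1.72×2.202) = 0.02266.
D = 5.307 × (0.5316 − 0.02266) + 0.432 × 0.02266 = 2.701 + 0.009788 = 2.711 mg/L.
DO = C_s − D = 9.02 − 2.711 = 6.309 mg/L.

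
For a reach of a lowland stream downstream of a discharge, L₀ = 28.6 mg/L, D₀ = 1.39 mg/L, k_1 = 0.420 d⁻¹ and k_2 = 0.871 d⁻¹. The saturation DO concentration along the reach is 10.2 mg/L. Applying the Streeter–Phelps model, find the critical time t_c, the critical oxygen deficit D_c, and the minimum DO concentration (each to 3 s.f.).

With k_2/k_1 = 2.074 and 1 − D₀(k_2−k_1)/(k_1 L₀) = 0.9478,
t_c = ln(2.074 × 0.9478) / (0.871 − 0.420) = ln(1.966) / 0.4510 = 0.6758/0.4510 = 1.498 d.
D_c = (k_1/k_2) L₀ e^(−k_1 t_c) = (0.420/0.871) × 28.6 × e^(−0.420×1.498) = 0.4822 × 28.6 × 0.5329 = 7.350 mg/L.
Minimum DO = C_s − D_c = 10.2 − 7.350 = 2.850 mg/L.

t_c ≈ 1.50 d; D_c ≈ 7.35 mg/L; min DO ≈ 2.85 mg/L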